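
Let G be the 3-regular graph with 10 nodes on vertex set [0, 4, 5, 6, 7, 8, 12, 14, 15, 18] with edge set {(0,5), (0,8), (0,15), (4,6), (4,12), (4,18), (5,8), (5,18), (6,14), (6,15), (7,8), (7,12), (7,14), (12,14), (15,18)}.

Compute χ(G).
χ(G) = 3

Clique number ω(G) = 3 (lower bound: χ ≥ ω).
The clique on [0, 5, 8] has size 3, forcing χ ≥ 3, and the coloring below uses 3 colors, so χ(G) = 3.
A valid 3-coloring: color 1: [4, 5, 14, 15]; color 2: [0, 6, 7, 18]; color 3: [8, 12].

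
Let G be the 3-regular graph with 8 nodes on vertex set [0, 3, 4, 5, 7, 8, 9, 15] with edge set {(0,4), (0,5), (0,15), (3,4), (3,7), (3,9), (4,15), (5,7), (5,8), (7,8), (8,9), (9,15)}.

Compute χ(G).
χ(G) = 3

Clique number ω(G) = 3 (lower bound: χ ≥ ω).
The clique on [0, 4, 15] has size 3, forcing χ ≥ 3, and the coloring below uses 3 colors, so χ(G) = 3.
A valid 3-coloring: color 1: [4, 5, 9]; color 2: [0, 7]; color 3: [3, 8, 15].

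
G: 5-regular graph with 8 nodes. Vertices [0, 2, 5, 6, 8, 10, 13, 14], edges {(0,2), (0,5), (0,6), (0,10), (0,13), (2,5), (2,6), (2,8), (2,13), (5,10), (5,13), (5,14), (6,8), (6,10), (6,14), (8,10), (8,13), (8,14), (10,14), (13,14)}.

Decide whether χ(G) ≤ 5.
Yes, G is 5-colorable

A valid 5-coloring: color 1: [2, 10]; color 2: [5, 8]; color 3: [0, 14]; color 4: [6, 13].
(χ(G) = 4 ≤ 5.)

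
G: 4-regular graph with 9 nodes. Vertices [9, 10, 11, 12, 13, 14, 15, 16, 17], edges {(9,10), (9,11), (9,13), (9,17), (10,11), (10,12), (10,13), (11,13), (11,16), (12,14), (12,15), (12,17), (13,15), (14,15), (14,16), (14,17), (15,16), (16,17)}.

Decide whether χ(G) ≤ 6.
A valid 6-coloring: color 1: [12, 13, 16]; color 2: [10, 15, 17]; color 3: [11, 14]; color 4: [9].
(χ(G) = 4 ≤ 6.)

Yes, G is 6-colorable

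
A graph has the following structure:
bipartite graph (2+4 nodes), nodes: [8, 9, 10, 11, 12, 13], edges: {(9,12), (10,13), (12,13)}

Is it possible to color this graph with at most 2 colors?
A valid 2-coloring: color 1: [8, 10, 11, 12]; color 2: [9, 13].
(χ(G) = 2 ≤ 2.)

Yes, G is 2-colorable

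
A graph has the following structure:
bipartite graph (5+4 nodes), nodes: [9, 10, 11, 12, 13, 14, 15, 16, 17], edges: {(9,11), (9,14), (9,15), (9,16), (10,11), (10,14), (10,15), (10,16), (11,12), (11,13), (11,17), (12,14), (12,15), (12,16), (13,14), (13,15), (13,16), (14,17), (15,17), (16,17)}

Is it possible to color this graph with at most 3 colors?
Yes, G is 3-colorable

A valid 3-coloring: color 1: [11, 14, 15, 16]; color 2: [9, 10, 12, 13, 17].
(χ(G) = 2 ≤ 3.)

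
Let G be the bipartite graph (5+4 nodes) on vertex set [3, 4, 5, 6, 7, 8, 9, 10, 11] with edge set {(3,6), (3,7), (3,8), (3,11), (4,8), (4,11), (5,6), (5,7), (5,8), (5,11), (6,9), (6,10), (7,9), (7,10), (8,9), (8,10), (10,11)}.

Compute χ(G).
χ(G) = 2

Clique number ω(G) = 2 (lower bound: χ ≥ ω).
The graph is bipartite (no odd cycle), so 2 colors suffice: χ(G) = 2.
A valid 2-coloring: color 1: [6, 7, 8, 11]; color 2: [3, 4, 5, 9, 10].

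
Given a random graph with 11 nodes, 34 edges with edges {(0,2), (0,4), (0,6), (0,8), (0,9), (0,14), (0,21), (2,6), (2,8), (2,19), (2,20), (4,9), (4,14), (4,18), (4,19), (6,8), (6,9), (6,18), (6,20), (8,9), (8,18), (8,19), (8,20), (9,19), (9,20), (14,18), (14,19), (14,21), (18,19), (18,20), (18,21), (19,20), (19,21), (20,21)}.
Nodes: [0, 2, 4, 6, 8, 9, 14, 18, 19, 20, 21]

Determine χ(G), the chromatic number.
χ(G) = 5

Clique number ω(G) = 4 (lower bound: χ ≥ ω).
Suppose a proper 4-coloring c exists. The clique [0, 2, 6, 8] takes 4 distinct colors; by symmetry let c(0) = 1, c(2) = 2, c(6) = 3, c(8) = 4.
- Vertex 20: neighbors [2, 6, 8] already have colors [2, 3, 4] ⇒ c(20) = 1.
- Vertex 19: neighbors [20, 2, 8] already have colors [1, 2, 4] ⇒ c(19) = 3.
- Vertex 18: neighbors [20, 6, 8] already have colors [1, 3, 4] ⇒ c(18) = 2.
- Vertex 4: neighbors [0, 18, 19] already have colors [1, 2, 3] ⇒ c(4) = 4.
- Vertex 14: neighbors [0, 18, 19, 4] already have colors [1, 2, 3, 4] — all 4 colors blocked. Contradiction.
The forced assignments end in a contradiction, so G has no proper 4-coloring (χ ≥ 5).
The coloring below uses 5 colors, so χ(G) = 5.
A valid 5-coloring: color 1: [6, 19]; color 2: [14, 20]; color 3: [4, 8, 21]; color 4: [0, 18]; color 5: [2, 9].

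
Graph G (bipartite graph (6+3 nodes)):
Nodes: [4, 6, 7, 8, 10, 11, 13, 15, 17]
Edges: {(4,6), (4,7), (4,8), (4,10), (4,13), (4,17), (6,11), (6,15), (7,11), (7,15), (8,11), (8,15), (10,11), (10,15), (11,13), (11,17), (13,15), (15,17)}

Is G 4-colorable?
Yes, G is 4-colorable

A valid 4-coloring: color 1: [4, 11, 15]; color 2: [6, 7, 8, 10, 13, 17].
(χ(G) = 2 ≤ 4.)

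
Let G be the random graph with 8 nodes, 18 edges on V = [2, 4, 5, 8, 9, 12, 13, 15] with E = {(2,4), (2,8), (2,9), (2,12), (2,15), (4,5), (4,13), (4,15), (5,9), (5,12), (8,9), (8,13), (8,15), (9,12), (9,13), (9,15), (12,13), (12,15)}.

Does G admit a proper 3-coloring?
The clique on vertices [2, 8, 9, 15] has size 4 > 3, so it alone needs 4 colors.

No, G is not 3-colorable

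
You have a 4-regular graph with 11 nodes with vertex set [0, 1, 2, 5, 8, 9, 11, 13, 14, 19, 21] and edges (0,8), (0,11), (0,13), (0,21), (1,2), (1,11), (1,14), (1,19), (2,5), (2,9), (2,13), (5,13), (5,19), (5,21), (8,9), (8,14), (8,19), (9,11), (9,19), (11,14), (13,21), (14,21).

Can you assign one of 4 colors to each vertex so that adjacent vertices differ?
A valid 4-coloring: color 1: [0, 5, 9, 14]; color 2: [1, 8, 21]; color 3: [11, 13, 19]; color 4: [2].
(χ(G) = 3 ≤ 4.)

Yes, G is 4-colorable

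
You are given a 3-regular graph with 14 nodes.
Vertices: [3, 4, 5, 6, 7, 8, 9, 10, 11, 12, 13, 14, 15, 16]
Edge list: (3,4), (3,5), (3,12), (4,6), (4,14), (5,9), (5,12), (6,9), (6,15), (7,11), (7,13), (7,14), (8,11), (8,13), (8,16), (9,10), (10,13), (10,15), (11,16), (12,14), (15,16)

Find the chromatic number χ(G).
Clique number ω(G) = 3 (lower bound: χ ≥ ω).
The clique on [3, 5, 12] has size 3, forcing χ ≥ 3, and the coloring below uses 3 colors, so χ(G) = 3.
A valid 3-coloring: color 1: [4, 5, 11, 13, 15]; color 2: [3, 6, 10, 14, 16]; color 3: [7, 8, 9, 12].

χ(G) = 3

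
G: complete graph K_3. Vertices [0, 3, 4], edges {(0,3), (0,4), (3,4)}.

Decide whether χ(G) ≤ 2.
No, G is not 2-colorable

The clique on vertices [0, 3, 4] has size 3 > 2, so it alone needs 3 colors.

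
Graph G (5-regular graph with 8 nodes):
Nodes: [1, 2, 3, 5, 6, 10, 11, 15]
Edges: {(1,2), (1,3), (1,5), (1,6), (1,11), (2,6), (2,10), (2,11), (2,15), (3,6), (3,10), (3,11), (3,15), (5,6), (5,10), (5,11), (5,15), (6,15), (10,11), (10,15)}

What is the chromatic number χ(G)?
Clique number ω(G) = 3 (lower bound: χ ≥ ω).
Odd cycle [10, 15, 6, 1, 11] needs 3 colors (χ ≥ 3).
Vertex 2 is adjacent to every vertex of [1, 6, 10, 11, 15], which already need 3 colors among themselves, so 2 needs a new color (χ ≥ 4).
The coloring below uses 4 colors, so χ(G) = 4.
A valid 4-coloring: color 1: [1, 10]; color 2: [2, 3, 5]; color 3: [11, 15]; color 4: [6].

χ(G) = 4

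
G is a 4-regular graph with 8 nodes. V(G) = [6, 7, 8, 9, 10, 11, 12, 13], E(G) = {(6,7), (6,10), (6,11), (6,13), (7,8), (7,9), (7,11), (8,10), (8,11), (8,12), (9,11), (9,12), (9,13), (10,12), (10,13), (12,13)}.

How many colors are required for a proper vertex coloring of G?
χ(G) = 4

Clique number ω(G) = 3 (lower bound: χ ≥ ω).
Suppose a proper 3-coloring c exists. The clique [6, 7, 11] takes 3 distinct colors; by symmetry let c(6) = 1, c(7) = 2, c(11) = 3.
- Vertex 8: neighbors [7, 11] already have colors [2, 3] ⇒ c(8) = 1.
- Vertex 9: neighbors [7, 11] already have colors [2, 3] ⇒ c(9) = 1.
- Vertex 10: neighbors [6] already have colors [1]; try each remaining color.
- Case c(10) = 2:
  - Vertex 12: neighbors [8, 10] already have colors [1, 2] ⇒ c(12) = 3.
  - Vertex 13: neighbors [6, 10, 12] already have colors [1, 2, 3] — all 3 colors blocked. Contradiction.
- Case c(10) = 3:
  - Vertex 12: neighbors [8, 10] already have colors [1, 3] ⇒ c(12) = 2.
  - Vertex 13: neighbors [6, 12, 10] already have colors [1, 2, 3] — all 3 colors blocked. Contradiction.
Every case ends in a contradiction, so G has no proper 3-coloring (χ ≥ 4).
The coloring below uses 4 colors, so χ(G) = 4.
A valid 4-coloring: color 1: [11, 12]; color 2: [7, 13]; color 3: [9, 10]; color 4: [6, 8].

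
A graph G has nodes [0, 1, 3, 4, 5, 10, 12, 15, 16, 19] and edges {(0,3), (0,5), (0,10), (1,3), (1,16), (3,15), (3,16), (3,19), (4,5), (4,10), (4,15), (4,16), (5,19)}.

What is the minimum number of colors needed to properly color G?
χ(G) = 3

Clique number ω(G) = 3 (lower bound: χ ≥ ω).
The clique on [1, 3, 16] has size 3, forcing χ ≥ 3, and the coloring below uses 3 colors, so χ(G) = 3.
A valid 3-coloring: color 1: [3, 5, 10, 12]; color 2: [0, 1, 4, 19]; color 3: [15, 16].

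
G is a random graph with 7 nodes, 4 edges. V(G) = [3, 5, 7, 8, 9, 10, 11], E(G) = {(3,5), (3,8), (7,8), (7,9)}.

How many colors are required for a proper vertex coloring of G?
Clique number ω(G) = 2 (lower bound: χ ≥ ω).
The graph is bipartite (no odd cycle), so 2 colors suffice: χ(G) = 2.
A valid 2-coloring: color 1: [3, 7, 10, 11]; color 2: [5, 8, 9].

χ(G) = 2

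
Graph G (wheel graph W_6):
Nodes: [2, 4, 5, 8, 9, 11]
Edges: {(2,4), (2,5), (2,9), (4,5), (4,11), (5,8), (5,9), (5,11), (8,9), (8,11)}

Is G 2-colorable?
The clique on vertices [5, 8, 9] has size 3 > 2, so it alone needs 3 colors.

No, G is not 2-colorable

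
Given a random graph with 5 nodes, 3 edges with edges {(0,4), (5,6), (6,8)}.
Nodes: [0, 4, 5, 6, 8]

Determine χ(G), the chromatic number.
Clique number ω(G) = 2 (lower bound: χ ≥ ω).
The graph is bipartite (no odd cycle), so 2 colors suffice: χ(G) = 2.
A valid 2-coloring: color 1: [4, 6]; color 2: [0, 5, 8].

χ(G) = 2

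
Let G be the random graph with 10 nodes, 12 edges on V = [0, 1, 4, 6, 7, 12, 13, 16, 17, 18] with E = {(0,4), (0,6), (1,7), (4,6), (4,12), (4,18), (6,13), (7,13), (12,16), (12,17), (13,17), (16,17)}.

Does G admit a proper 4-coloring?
Yes, G is 4-colorable

A valid 4-coloring: color 1: [1, 4, 13, 16]; color 2: [6, 7, 17, 18]; color 3: [0, 12].
(χ(G) = 3 ≤ 4.)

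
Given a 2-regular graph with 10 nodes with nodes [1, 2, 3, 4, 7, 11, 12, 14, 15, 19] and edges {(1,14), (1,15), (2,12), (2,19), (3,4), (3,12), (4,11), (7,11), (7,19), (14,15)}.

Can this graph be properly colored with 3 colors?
Yes, G is 3-colorable

A valid 3-coloring: color 1: [3, 11, 15, 19]; color 2: [2, 4, 7, 14]; color 3: [1, 12].
(χ(G) = 3 ≤ 3.)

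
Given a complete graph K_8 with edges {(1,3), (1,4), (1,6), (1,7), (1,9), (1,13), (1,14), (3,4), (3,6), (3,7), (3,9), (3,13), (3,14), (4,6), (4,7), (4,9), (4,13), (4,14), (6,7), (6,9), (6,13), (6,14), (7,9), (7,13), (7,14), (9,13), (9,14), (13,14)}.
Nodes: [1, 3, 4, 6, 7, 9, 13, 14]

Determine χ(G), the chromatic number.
χ(G) = 8

Clique number ω(G) = 8 (lower bound: χ ≥ ω).
The clique on [1, 3, 4, 6, 7, 9, 13, 14] has size 8, forcing χ ≥ 8, and the coloring below uses 8 colors, so χ(G) = 8.
A valid 8-coloring: color 1: [1]; color 2: [9]; color 3: [14]; color 4: [7]; color 5: [4]; color 6: [3]; color 7: [6]; color 8: [13].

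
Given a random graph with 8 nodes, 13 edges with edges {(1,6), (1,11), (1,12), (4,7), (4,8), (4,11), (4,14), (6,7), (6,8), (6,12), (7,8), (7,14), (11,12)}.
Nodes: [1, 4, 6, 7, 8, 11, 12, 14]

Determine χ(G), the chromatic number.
χ(G) = 4

Clique number ω(G) = 3 (lower bound: χ ≥ ω).
Suppose a proper 3-coloring c exists. The clique [1, 6, 12] takes 3 distinct colors; by symmetry let c(1) = 1, c(6) = 2, c(12) = 3.
- Vertex 11: neighbors [1, 12] already have colors [1, 3] ⇒ c(11) = 2.
- Vertex 4: neighbors [11] already have colors [2]; try each remaining color.
- Case c(4) = 1:
  - Vertex 7: neighbors [4, 6] already have colors [1, 2] ⇒ c(7) = 3.
  - Vertex 8: neighbors [4, 6, 7] already have colors [1, 2, 3] — all 3 colors blocked. Contradiction.
- Case c(4) = 3:
  - Vertex 7: neighbors [6, 4] already have colors [2, 3] ⇒ c(7) = 1.
  - Vertex 8: neighbors [7, 6, 4] already have colors [1, 2, 3] — all 3 colors blocked. Contradiction.
Every case ends in a contradiction, so G has no proper 3-coloring (χ ≥ 4).
The coloring below uses 4 colors, so χ(G) = 4.
A valid 4-coloring: color 1: [4, 6]; color 2: [7, 12]; color 3: [1, 8, 14]; color 4: [11].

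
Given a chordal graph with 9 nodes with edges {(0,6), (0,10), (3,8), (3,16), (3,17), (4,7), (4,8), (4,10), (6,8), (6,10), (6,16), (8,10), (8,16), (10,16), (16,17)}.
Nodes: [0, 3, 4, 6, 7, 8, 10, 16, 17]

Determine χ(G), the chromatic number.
Clique number ω(G) = 4 (lower bound: χ ≥ ω).
The clique on [6, 8, 10, 16] has size 4, forcing χ ≥ 4, and the coloring below uses 4 colors, so χ(G) = 4.
A valid 4-coloring: color 1: [0, 7, 8, 17]; color 2: [4, 16]; color 3: [3, 10]; color 4: [6].

χ(G) = 4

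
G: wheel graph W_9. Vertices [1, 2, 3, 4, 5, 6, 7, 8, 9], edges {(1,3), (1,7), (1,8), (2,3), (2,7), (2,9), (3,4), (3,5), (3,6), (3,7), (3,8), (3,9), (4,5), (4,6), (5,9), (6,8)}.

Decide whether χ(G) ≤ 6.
A valid 6-coloring: color 1: [3]; color 2: [4, 7, 8, 9]; color 3: [1, 2, 5, 6].
(χ(G) = 3 ≤ 6.)

Yes, G is 6-colorable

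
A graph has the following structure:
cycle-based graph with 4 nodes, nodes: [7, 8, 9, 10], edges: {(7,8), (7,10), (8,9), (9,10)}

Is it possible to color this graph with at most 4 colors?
A valid 4-coloring: color 1: [7, 9]; color 2: [8, 10].
(χ(G) = 2 ≤ 4.)

Yes, G is 4-colorable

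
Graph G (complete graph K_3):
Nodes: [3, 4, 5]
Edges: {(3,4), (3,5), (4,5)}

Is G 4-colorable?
A valid 4-coloring: color 1: [5]; color 2: [3]; color 3: [4].
(χ(G) = 3 ≤ 4.)

Yes, G is 4-colorable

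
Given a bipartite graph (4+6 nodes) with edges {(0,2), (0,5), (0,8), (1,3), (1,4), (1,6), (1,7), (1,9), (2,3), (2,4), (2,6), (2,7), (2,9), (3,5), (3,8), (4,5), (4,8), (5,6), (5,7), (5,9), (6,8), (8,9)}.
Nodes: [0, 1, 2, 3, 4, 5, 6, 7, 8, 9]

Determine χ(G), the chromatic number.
Clique number ω(G) = 2 (lower bound: χ ≥ ω).
The graph is bipartite (no odd cycle), so 2 colors suffice: χ(G) = 2.
A valid 2-coloring: color 1: [1, 2, 5, 8]; color 2: [0, 3, 4, 6, 7, 9].

χ(G) = 2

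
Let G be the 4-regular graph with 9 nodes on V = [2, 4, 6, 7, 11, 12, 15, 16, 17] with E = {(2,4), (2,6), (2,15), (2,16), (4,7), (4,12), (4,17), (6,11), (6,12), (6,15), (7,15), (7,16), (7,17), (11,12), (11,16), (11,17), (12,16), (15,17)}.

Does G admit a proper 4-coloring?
Yes, G is 4-colorable

A valid 4-coloring: color 1: [2, 12, 17]; color 2: [4, 6, 16]; color 3: [11, 15]; color 4: [7].
(χ(G) = 3 ≤ 4.)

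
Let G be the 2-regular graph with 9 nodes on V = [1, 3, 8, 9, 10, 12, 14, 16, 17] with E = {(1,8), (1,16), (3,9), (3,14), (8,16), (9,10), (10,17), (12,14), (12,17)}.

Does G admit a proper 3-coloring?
Yes, G is 3-colorable

A valid 3-coloring: color 1: [1, 9, 14, 17]; color 2: [3, 8, 10, 12]; color 3: [16].
(χ(G) = 3 ≤ 3.)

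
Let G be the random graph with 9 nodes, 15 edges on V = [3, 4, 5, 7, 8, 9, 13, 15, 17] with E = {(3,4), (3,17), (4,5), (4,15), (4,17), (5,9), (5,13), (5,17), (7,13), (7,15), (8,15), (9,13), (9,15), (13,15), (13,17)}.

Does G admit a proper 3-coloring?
A valid 3-coloring: color 1: [4, 8, 13]; color 2: [3, 5, 15]; color 3: [7, 9, 17].
(χ(G) = 3 ≤ 3.)

Yes, G is 3-colorable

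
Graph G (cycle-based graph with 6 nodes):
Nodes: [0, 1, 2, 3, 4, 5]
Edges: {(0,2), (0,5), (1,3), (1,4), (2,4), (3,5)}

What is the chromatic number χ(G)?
χ(G) = 2

Clique number ω(G) = 2 (lower bound: χ ≥ ω).
The graph is bipartite (no odd cycle), so 2 colors suffice: χ(G) = 2.
A valid 2-coloring: color 1: [0, 3, 4]; color 2: [1, 2, 5].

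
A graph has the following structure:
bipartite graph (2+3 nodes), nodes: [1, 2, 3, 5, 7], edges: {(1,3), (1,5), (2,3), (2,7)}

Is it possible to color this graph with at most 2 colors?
Yes, G is 2-colorable

A valid 2-coloring: color 1: [1, 2]; color 2: [3, 5, 7].
(χ(G) = 2 ≤ 2.)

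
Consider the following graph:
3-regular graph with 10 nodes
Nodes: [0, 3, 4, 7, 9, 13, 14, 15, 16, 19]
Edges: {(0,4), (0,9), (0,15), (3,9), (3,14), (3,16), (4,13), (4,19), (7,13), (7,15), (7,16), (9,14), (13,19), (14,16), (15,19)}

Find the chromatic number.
χ(G) = 3

Clique number ω(G) = 3 (lower bound: χ ≥ ω).
The clique on [3, 14, 16] has size 3, forcing χ ≥ 3, and the coloring below uses 3 colors, so χ(G) = 3.
A valid 3-coloring: color 1: [0, 7, 14, 19]; color 2: [9, 13, 15, 16]; color 3: [3, 4].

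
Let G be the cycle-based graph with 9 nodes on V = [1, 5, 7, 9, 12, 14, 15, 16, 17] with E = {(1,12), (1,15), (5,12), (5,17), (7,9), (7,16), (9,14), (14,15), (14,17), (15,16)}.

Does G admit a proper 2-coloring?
No, G is not 2-colorable

Odd cycle [15, 14, 9, 7, 16] needs 3 colors (χ ≥ 3).
Hence χ(G) ≥ 3 > 2, so no proper 2-coloring exists.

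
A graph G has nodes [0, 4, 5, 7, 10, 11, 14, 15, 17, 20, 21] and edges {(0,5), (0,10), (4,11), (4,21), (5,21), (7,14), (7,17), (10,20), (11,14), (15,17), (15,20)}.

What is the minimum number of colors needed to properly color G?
χ(G) = 3

Clique number ω(G) = 2 (lower bound: χ ≥ ω).
Odd cycle [17, 15, 20, 10, 0, 5, 21, 4, 11, 14, 7] needs 3 colors (χ ≥ 3).
The coloring below uses 3 colors, so χ(G) = 3.
A valid 3-coloring: color 1: [0, 14, 17, 20, 21]; color 2: [4, 5, 7, 10, 15]; color 3: [11].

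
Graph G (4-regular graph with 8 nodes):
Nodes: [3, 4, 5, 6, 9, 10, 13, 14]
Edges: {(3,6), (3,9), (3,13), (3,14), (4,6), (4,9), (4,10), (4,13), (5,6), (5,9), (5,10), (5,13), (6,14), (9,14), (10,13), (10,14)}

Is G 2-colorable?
The clique on vertices [4, 10, 13] has size 3 > 2, so it alone needs 3 colors.

No, G is not 2-colorable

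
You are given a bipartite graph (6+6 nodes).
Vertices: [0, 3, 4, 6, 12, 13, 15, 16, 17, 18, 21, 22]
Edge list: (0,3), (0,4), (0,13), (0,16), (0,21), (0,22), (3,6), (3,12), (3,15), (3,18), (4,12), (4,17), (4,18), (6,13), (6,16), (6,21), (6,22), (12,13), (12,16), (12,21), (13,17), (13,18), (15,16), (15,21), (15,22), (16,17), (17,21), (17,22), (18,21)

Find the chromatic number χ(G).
χ(G) = 2

Clique number ω(G) = 2 (lower bound: χ ≥ ω).
The graph is bipartite (no odd cycle), so 2 colors suffice: χ(G) = 2.
A valid 2-coloring: color 1: [3, 4, 13, 16, 21, 22]; color 2: [0, 6, 12, 15, 17, 18].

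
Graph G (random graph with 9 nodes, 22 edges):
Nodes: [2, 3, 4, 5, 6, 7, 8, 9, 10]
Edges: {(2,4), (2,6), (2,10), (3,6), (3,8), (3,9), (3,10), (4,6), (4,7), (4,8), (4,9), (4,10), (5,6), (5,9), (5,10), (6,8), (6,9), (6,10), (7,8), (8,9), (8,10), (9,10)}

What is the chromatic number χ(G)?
Clique number ω(G) = 5 (lower bound: χ ≥ ω).
The clique on [3, 6, 8, 9, 10] has size 5, forcing χ ≥ 5, and the coloring below uses 5 colors, so χ(G) = 5.
A valid 5-coloring: color 1: [6, 7]; color 2: [10]; color 3: [2, 9]; color 4: [5, 8]; color 5: [3, 4].

χ(G) = 5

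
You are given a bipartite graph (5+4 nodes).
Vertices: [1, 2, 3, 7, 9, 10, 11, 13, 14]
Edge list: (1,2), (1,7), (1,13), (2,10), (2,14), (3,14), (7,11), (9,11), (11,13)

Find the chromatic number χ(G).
Clique number ω(G) = 2 (lower bound: χ ≥ ω).
The graph is bipartite (no odd cycle), so 2 colors suffice: χ(G) = 2.
A valid 2-coloring: color 1: [2, 3, 7, 9, 13]; color 2: [1, 10, 11, 14].

χ(G) = 2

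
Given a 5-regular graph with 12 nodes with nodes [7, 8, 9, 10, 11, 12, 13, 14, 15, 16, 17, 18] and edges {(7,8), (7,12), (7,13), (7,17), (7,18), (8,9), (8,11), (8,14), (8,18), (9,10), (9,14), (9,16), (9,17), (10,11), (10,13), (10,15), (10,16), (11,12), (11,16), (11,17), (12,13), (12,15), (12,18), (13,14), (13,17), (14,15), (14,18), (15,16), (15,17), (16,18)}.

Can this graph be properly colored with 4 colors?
Yes, G is 4-colorable

A valid 4-coloring: color 1: [8, 13, 16]; color 2: [9, 11, 15, 18]; color 3: [7, 10, 14]; color 4: [12, 17].
(χ(G) = 3 ≤ 4.)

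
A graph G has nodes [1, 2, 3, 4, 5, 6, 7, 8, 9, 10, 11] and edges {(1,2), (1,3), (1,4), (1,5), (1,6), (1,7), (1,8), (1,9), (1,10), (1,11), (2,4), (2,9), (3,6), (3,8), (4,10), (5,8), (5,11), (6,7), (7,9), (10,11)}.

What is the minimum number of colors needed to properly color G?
Clique number ω(G) = 3 (lower bound: χ ≥ ω).
The clique on [1, 2, 9] has size 3, forcing χ ≥ 3, and the coloring below uses 3 colors, so χ(G) = 3.
A valid 3-coloring: color 1: [1]; color 2: [4, 6, 8, 9, 11]; color 3: [2, 3, 5, 7, 10].

χ(G) = 3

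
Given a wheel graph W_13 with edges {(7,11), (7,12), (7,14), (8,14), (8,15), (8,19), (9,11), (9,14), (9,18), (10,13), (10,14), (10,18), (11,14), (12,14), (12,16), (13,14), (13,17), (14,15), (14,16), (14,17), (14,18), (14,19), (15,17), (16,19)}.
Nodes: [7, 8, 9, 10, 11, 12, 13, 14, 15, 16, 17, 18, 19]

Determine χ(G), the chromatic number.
χ(G) = 3

Clique number ω(G) = 3 (lower bound: χ ≥ ω).
The clique on [7, 11, 14] has size 3, forcing χ ≥ 3, and the coloring below uses 3 colors, so χ(G) = 3.
A valid 3-coloring: color 1: [14]; color 2: [11, 12, 13, 15, 18, 19]; color 3: [7, 8, 9, 10, 16, 17].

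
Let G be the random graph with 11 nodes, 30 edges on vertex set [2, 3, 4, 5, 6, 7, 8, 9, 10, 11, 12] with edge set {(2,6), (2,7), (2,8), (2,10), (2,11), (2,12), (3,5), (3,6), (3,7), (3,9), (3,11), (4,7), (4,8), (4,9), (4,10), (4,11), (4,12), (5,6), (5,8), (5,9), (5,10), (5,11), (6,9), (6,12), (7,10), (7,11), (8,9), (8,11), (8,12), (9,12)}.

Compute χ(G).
χ(G) = 4

Clique number ω(G) = 4 (lower bound: χ ≥ ω).
The clique on [3, 5, 6, 9] has size 4, forcing χ ≥ 4, and the coloring below uses 4 colors, so χ(G) = 4.
A valid 4-coloring: color 1: [2, 4, 5]; color 2: [9, 10, 11]; color 3: [6, 7, 8]; color 4: [3, 12].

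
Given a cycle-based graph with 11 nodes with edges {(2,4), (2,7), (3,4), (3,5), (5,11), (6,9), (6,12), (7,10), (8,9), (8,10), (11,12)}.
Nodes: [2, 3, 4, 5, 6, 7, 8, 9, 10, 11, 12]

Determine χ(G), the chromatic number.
Clique number ω(G) = 2 (lower bound: χ ≥ ω).
Odd cycle [10, 7, 2, 4, 3, 5, 11, 12, 6, 9, 8] needs 3 colors (χ ≥ 3).
The coloring below uses 3 colors, so χ(G) = 3.
A valid 3-coloring: color 1: [2, 3, 9, 10, 11]; color 2: [4, 5, 7, 8, 12]; color 3: [6].

χ(G) = 3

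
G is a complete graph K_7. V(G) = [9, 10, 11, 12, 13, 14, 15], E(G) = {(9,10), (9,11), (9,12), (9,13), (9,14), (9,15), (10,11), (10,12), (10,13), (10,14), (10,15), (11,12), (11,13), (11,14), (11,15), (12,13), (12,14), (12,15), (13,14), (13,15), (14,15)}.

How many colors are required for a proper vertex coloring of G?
χ(G) = 7

Clique number ω(G) = 7 (lower bound: χ ≥ ω).
The clique on [9, 10, 11, 12, 13, 14, 15] has size 7, forcing χ ≥ 7, and the coloring below uses 7 colors, so χ(G) = 7.
A valid 7-coloring: color 1: [9]; color 2: [11]; color 3: [10]; color 4: [14]; color 5: [12]; color 6: [13]; color 7: [15].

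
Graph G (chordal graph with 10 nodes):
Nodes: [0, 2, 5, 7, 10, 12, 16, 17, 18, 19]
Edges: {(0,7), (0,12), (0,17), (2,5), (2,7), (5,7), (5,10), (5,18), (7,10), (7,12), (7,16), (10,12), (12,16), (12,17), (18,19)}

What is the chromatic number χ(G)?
Clique number ω(G) = 3 (lower bound: χ ≥ ω).
The clique on [0, 12, 17] has size 3, forcing χ ≥ 3, and the coloring below uses 3 colors, so χ(G) = 3.
A valid 3-coloring: color 1: [7, 17, 18]; color 2: [5, 12, 19]; color 3: [0, 2, 10, 16].

χ(G) = 3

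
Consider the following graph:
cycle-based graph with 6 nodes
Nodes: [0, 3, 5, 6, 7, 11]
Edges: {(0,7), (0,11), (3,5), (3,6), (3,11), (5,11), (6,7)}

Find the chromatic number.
χ(G) = 3

Clique number ω(G) = 3 (lower bound: χ ≥ ω).
The clique on [3, 5, 11] has size 3, forcing χ ≥ 3, and the coloring below uses 3 colors, so χ(G) = 3.
A valid 3-coloring: color 1: [0, 3]; color 2: [7, 11]; color 3: [5, 6].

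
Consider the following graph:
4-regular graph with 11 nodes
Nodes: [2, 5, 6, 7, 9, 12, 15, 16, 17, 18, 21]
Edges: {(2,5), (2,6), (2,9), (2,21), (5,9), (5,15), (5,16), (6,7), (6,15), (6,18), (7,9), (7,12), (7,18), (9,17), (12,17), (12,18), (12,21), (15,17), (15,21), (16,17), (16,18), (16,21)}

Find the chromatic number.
Clique number ω(G) = 3 (lower bound: χ ≥ ω).
The clique on [2, 5, 9] has size 3, forcing χ ≥ 3, and the coloring below uses 3 colors, so χ(G) = 3.
A valid 3-coloring: color 1: [2, 7, 15, 16]; color 2: [5, 17, 18, 21]; color 3: [6, 9, 12].

χ(G) = 3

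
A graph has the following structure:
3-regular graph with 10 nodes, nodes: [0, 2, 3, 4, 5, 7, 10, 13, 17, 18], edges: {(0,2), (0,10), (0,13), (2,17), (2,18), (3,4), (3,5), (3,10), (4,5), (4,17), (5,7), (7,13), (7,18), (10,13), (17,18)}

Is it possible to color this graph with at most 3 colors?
Yes, G is 3-colorable

A valid 3-coloring: color 1: [0, 3, 7, 17]; color 2: [4, 10, 18]; color 3: [2, 5, 13].
(χ(G) = 3 ≤ 3.)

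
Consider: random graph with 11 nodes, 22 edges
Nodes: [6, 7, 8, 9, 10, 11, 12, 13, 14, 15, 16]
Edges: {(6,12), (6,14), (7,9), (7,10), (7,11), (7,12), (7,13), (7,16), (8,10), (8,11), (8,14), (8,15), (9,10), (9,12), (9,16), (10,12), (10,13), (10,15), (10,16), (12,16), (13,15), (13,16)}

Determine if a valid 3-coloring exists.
The clique on vertices [7, 9, 10, 12, 16] has size 5 > 3, so it alone needs 5 colors.

No, G is not 3-colorable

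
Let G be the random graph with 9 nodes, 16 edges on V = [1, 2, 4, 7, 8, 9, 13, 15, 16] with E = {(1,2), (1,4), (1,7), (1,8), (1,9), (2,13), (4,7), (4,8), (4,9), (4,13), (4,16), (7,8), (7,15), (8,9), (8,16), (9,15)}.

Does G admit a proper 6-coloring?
A valid 6-coloring: color 1: [2, 4, 15]; color 2: [8, 13]; color 3: [1, 16]; color 4: [7, 9].
(χ(G) = 4 ≤ 6.)

Yes, G is 6-colorable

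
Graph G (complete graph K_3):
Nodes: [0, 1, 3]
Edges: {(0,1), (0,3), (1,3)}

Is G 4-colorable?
Yes, G is 4-colorable

A valid 4-coloring: color 1: [3]; color 2: [0]; color 3: [1].
(χ(G) = 3 ≤ 4.)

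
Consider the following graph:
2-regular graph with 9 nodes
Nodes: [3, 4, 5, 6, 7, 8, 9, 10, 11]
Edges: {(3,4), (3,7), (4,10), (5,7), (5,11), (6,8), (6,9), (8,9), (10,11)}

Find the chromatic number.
Clique number ω(G) = 3 (lower bound: χ ≥ ω).
The clique on [6, 8, 9] has size 3, forcing χ ≥ 3, and the coloring below uses 3 colors, so χ(G) = 3.
A valid 3-coloring: color 1: [4, 7, 9, 11]; color 2: [3, 5, 8, 10]; color 3: [6].

χ(G) = 3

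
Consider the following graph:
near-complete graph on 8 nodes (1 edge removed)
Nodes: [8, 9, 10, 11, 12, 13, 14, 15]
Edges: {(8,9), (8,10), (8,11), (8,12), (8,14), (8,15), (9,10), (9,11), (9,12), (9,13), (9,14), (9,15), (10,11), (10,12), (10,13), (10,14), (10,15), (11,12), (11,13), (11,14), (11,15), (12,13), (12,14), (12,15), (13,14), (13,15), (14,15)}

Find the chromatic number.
Clique number ω(G) = 7 (lower bound: χ ≥ ω).
The clique on [8, 9, 10, 11, 12, 14, 15] has size 7, forcing χ ≥ 7, and the coloring below uses 7 colors, so χ(G) = 7.
A valid 7-coloring: color 1: [10]; color 2: [12]; color 3: [11]; color 4: [9]; color 5: [14]; color 6: [15]; color 7: [8, 13].

χ(G) = 7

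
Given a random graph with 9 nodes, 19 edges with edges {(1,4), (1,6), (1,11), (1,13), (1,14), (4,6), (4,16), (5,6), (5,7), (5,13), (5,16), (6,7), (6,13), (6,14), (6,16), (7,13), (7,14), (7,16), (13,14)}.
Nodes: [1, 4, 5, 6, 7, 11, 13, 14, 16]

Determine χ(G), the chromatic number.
χ(G) = 4

Clique number ω(G) = 4 (lower bound: χ ≥ ω).
The clique on [1, 6, 13, 14] has size 4, forcing χ ≥ 4, and the coloring below uses 4 colors, so χ(G) = 4.
A valid 4-coloring: color 1: [6, 11]; color 2: [13, 16]; color 3: [1, 7]; color 4: [4, 5, 14].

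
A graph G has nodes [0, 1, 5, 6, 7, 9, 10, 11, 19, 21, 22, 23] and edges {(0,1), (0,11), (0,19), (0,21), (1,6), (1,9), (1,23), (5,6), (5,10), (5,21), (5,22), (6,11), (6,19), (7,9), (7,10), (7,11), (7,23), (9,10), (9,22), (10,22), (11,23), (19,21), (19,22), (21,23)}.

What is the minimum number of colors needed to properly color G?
Clique number ω(G) = 3 (lower bound: χ ≥ ω).
The clique on [0, 19, 21] has size 3, forcing χ ≥ 3, and the coloring below uses 3 colors, so χ(G) = 3.
A valid 3-coloring: color 1: [1, 7, 21, 22]; color 2: [0, 6, 10, 23]; color 3: [5, 9, 11, 19].

χ(G) = 3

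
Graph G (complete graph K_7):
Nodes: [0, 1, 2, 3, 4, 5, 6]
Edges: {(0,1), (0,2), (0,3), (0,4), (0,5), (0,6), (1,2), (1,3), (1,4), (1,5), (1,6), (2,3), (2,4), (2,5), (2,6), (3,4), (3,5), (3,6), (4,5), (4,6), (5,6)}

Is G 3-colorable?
The clique on vertices [0, 1, 2, 3, 4, 5, 6] has size 7 > 3, so it alone needs 7 colors.

No, G is not 3-colorable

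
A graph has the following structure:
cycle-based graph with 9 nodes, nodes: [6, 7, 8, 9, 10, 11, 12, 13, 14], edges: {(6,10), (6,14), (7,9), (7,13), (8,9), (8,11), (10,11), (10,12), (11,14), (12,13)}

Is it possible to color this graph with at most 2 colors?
Odd cycle [13, 12, 10, 11, 8, 9, 7] needs 3 colors (χ ≥ 3).
Hence χ(G) ≥ 3 > 2, so no proper 2-coloring exists.

No, G is not 2-colorable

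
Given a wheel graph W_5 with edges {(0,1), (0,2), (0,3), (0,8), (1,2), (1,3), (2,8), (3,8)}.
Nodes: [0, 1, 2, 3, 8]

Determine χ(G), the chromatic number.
χ(G) = 3

Clique number ω(G) = 3 (lower bound: χ ≥ ω).
The clique on [0, 2, 8] has size 3, forcing χ ≥ 3, and the coloring below uses 3 colors, so χ(G) = 3.
A valid 3-coloring: color 1: [0]; color 2: [1, 8]; color 3: [2, 3].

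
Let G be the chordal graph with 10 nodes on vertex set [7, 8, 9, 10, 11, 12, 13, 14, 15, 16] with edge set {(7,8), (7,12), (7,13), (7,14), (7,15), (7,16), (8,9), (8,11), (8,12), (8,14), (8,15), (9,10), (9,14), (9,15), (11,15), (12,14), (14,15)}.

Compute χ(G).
χ(G) = 4

Clique number ω(G) = 4 (lower bound: χ ≥ ω).
The clique on [8, 9, 14, 15] has size 4, forcing χ ≥ 4, and the coloring below uses 4 colors, so χ(G) = 4.
A valid 4-coloring: color 1: [8, 10, 13, 16]; color 2: [7, 9, 11]; color 3: [12, 15]; color 4: [14].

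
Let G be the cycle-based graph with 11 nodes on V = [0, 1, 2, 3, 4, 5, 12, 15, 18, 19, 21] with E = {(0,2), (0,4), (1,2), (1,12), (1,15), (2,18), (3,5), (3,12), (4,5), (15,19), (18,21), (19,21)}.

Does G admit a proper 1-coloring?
Edge (0,2) forces its endpoints to differ, so 1 color is not enough.

No, G is not 1-colorable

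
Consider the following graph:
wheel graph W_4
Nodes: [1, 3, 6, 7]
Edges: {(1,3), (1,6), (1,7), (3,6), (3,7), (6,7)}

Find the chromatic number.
Clique number ω(G) = 4 (lower bound: χ ≥ ω).
The clique on [1, 3, 6, 7] has size 4, forcing χ ≥ 4, and the coloring below uses 4 colors, so χ(G) = 4.
A valid 4-coloring: color 1: [3]; color 2: [1]; color 3: [6]; color 4: [7].

χ(G) = 4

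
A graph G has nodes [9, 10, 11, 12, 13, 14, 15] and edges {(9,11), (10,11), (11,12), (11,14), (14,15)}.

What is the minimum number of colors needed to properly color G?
Clique number ω(G) = 2 (lower bound: χ ≥ ω).
The graph is bipartite (no odd cycle), so 2 colors suffice: χ(G) = 2.
A valid 2-coloring: color 1: [11, 13, 15]; color 2: [9, 10, 12, 14].

χ(G) = 2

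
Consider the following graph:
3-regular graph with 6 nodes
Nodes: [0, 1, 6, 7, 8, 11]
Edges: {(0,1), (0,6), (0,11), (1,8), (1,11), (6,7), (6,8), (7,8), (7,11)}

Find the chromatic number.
χ(G) = 3

Clique number ω(G) = 3 (lower bound: χ ≥ ω).
The clique on [0, 1, 11] has size 3, forcing χ ≥ 3, and the coloring below uses 3 colors, so χ(G) = 3.
A valid 3-coloring: color 1: [0, 8]; color 2: [1, 7]; color 3: [6, 11].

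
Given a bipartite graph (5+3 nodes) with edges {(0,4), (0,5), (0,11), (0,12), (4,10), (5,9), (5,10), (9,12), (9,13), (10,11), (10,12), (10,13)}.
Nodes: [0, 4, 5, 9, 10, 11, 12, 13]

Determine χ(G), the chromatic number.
χ(G) = 2

Clique number ω(G) = 2 (lower bound: χ ≥ ω).
The graph is bipartite (no odd cycle), so 2 colors suffice: χ(G) = 2.
A valid 2-coloring: color 1: [0, 9, 10]; color 2: [4, 5, 11, 12, 13].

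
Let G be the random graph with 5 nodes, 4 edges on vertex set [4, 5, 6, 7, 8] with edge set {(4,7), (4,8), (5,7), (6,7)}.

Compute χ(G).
χ(G) = 2

Clique number ω(G) = 2 (lower bound: χ ≥ ω).
The graph is bipartite (no odd cycle), so 2 colors suffice: χ(G) = 2.
A valid 2-coloring: color 1: [7, 8]; color 2: [4, 5, 6].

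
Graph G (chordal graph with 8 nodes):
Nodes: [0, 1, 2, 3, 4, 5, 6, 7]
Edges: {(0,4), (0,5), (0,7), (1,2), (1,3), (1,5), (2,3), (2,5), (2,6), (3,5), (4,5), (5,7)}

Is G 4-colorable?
Yes, G is 4-colorable

A valid 4-coloring: color 1: [5, 6]; color 2: [0, 2]; color 3: [1, 4, 7]; color 4: [3].
(χ(G) = 4 ≤ 4.)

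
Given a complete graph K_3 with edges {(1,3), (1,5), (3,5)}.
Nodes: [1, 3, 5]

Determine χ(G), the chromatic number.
Clique number ω(G) = 3 (lower bound: χ ≥ ω).
The clique on [1, 3, 5] has size 3, forcing χ ≥ 3, and the coloring below uses 3 colors, so χ(G) = 3.
A valid 3-coloring: color 1: [3]; color 2: [5]; color 3: [1].

χ(G) = 3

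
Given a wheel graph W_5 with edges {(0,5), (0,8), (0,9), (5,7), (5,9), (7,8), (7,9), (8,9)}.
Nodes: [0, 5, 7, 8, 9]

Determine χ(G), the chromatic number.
Clique number ω(G) = 3 (lower bound: χ ≥ ω).
The clique on [0, 8, 9] has size 3, forcing χ ≥ 3, and the coloring below uses 3 colors, so χ(G) = 3.
A valid 3-coloring: color 1: [9]; color 2: [0, 7]; color 3: [5, 8].

χ(G) = 3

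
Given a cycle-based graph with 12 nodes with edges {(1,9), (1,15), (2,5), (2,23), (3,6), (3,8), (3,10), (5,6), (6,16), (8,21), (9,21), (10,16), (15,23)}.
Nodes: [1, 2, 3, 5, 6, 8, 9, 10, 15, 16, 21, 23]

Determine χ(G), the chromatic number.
χ(G) = 2

Clique number ω(G) = 2 (lower bound: χ ≥ ω).
The graph is bipartite (no odd cycle), so 2 colors suffice: χ(G) = 2.
A valid 2-coloring: color 1: [1, 3, 5, 16, 21, 23]; color 2: [2, 6, 8, 9, 10, 15].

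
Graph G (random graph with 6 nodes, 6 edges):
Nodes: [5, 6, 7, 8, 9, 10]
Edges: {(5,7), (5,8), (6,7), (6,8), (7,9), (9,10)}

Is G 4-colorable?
A valid 4-coloring: color 1: [7, 8, 10]; color 2: [5, 6, 9].
(χ(G) = 2 ≤ 4.)

Yes, G is 4-colorable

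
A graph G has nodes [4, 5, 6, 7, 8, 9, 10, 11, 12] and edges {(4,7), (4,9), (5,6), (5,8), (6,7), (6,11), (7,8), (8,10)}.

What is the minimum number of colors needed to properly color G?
χ(G) = 2

Clique number ω(G) = 2 (lower bound: χ ≥ ω).
The graph is bipartite (no odd cycle), so 2 colors suffice: χ(G) = 2.
A valid 2-coloring: color 1: [4, 6, 8, 12]; color 2: [5, 7, 9, 10, 11].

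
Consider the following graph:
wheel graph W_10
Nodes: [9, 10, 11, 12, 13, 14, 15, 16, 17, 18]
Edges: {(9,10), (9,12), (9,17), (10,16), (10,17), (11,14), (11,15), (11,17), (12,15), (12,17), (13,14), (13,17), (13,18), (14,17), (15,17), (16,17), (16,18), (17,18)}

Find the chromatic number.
χ(G) = 4

Clique number ω(G) = 3 (lower bound: χ ≥ ω).
Odd cycle [11, 15, 12, 9, 10, 16, 18, 13, 14] needs 3 colors (χ ≥ 3).
Vertex 17 is adjacent to every vertex of [9, 10, 11, 12, 13, 14, 15, 16, 18], which already need 3 colors among themselves, so 17 needs a new color (χ ≥ 4).
The coloring below uses 4 colors, so χ(G) = 4.
A valid 4-coloring: color 1: [17]; color 2: [10, 11, 12, 13]; color 3: [9, 14, 15, 16]; color 4: [18].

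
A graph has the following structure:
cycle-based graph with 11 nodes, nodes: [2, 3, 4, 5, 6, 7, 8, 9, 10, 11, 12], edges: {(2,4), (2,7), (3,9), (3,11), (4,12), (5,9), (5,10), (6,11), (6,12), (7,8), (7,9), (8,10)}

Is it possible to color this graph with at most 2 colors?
Odd cycle [10, 5, 9, 7, 8] needs 3 colors (χ ≥ 3).
Hence χ(G) ≥ 3 > 2, so no proper 2-coloring exists.

No, G is not 2-colorable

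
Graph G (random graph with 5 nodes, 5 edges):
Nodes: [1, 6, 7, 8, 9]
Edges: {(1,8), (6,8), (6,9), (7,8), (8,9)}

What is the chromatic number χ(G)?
χ(G) = 3

Clique number ω(G) = 3 (lower bound: χ ≥ ω).
The clique on [6, 8, 9] has size 3, forcing χ ≥ 3, and the coloring below uses 3 colors, so χ(G) = 3.
A valid 3-coloring: color 1: [8]; color 2: [1, 6, 7]; color 3: [9].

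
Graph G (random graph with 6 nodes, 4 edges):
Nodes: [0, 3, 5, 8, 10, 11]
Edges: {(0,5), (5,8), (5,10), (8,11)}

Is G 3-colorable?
Yes, G is 3-colorable

A valid 3-coloring: color 1: [3, 5, 11]; color 2: [0, 8, 10].
(χ(G) = 2 ≤ 3.)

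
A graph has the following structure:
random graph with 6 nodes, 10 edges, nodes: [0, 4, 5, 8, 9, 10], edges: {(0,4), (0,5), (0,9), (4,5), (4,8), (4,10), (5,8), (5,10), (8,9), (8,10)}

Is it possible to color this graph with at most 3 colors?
No, G is not 3-colorable

The clique on vertices [4, 5, 8, 10] has size 4 > 3, so it alone needs 4 colors.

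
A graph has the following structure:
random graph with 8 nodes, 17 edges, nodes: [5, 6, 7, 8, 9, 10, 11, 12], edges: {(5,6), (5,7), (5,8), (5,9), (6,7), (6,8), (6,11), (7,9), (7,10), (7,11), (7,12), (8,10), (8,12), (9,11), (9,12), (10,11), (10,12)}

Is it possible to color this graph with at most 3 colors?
A valid 3-coloring: color 1: [7, 8]; color 2: [5, 11, 12]; color 3: [6, 9, 10].
(χ(G) = 3 ≤ 3.)

Yes, G is 3-colorable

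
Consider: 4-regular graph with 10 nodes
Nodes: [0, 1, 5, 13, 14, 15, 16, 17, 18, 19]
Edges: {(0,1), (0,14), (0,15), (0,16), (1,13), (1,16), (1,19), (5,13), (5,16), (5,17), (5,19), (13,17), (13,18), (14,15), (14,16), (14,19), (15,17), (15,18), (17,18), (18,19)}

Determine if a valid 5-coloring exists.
A valid 5-coloring: color 1: [13, 15, 16, 19]; color 2: [1, 14, 17]; color 3: [0, 5, 18].
(χ(G) = 3 ≤ 5.)

Yes, G is 5-colorable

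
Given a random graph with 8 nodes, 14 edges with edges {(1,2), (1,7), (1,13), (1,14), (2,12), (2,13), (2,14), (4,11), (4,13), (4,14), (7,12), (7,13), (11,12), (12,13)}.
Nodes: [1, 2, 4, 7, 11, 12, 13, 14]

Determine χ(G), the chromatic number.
Clique number ω(G) = 3 (lower bound: χ ≥ ω).
The clique on [1, 2, 13] has size 3, forcing χ ≥ 3, and the coloring below uses 3 colors, so χ(G) = 3.
A valid 3-coloring: color 1: [11, 13, 14]; color 2: [1, 4, 12]; color 3: [2, 7].

χ(G) = 3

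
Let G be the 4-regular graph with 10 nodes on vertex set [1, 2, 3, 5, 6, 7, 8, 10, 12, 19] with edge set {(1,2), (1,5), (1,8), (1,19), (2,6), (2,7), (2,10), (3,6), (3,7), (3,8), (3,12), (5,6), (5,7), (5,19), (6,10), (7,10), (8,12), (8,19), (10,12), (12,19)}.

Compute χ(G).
Clique number ω(G) = 3 (lower bound: χ ≥ ω).
The clique on [1, 8, 19] has size 3, forcing χ ≥ 3, and the coloring below uses 3 colors, so χ(G) = 3.
A valid 3-coloring: color 1: [1, 6, 7, 12]; color 2: [2, 5, 8]; color 3: [3, 10, 19].

χ(G) = 3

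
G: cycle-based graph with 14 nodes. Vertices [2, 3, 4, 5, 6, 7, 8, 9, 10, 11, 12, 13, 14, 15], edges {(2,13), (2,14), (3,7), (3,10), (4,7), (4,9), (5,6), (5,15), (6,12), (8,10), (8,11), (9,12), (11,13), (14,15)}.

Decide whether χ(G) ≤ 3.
A valid 3-coloring: color 1: [3, 4, 5, 8, 12, 13, 14]; color 2: [2, 6, 7, 9, 10, 11, 15].
(χ(G) = 2 ≤ 3.)

Yes, G is 3-colorable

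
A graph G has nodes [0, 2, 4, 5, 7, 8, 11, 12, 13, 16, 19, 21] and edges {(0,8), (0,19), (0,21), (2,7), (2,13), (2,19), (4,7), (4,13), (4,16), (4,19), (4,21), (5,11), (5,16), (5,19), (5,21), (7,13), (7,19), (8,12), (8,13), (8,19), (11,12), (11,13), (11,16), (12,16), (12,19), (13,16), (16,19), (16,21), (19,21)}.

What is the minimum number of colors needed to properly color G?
χ(G) = 4

Clique number ω(G) = 4 (lower bound: χ ≥ ω).
The clique on [4, 16, 19, 21] has size 4, forcing χ ≥ 4, and the coloring below uses 4 colors, so χ(G) = 4.
A valid 4-coloring: color 1: [13, 19]; color 2: [0, 7, 16]; color 3: [2, 4, 5, 12]; color 4: [8, 11, 21].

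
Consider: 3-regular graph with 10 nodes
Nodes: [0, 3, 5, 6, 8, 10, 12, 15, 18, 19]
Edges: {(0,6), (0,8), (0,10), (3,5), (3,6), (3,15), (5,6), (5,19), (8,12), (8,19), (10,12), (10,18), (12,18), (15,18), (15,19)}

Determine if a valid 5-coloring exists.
A valid 5-coloring: color 1: [6, 8, 10, 15]; color 2: [0, 3, 18, 19]; color 3: [5, 12].
(χ(G) = 3 ≤ 5.)

Yes, G is 5-colorable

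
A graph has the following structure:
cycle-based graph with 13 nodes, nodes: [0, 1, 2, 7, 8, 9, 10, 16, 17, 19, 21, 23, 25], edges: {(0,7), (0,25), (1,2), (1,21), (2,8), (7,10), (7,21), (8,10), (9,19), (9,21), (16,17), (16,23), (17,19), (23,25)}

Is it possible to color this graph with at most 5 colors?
Yes, G is 5-colorable

A valid 5-coloring: color 1: [0, 2, 10, 17, 21, 23]; color 2: [1, 7, 8, 16, 19, 25]; color 3: [9].
(χ(G) = 3 ≤ 5.)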